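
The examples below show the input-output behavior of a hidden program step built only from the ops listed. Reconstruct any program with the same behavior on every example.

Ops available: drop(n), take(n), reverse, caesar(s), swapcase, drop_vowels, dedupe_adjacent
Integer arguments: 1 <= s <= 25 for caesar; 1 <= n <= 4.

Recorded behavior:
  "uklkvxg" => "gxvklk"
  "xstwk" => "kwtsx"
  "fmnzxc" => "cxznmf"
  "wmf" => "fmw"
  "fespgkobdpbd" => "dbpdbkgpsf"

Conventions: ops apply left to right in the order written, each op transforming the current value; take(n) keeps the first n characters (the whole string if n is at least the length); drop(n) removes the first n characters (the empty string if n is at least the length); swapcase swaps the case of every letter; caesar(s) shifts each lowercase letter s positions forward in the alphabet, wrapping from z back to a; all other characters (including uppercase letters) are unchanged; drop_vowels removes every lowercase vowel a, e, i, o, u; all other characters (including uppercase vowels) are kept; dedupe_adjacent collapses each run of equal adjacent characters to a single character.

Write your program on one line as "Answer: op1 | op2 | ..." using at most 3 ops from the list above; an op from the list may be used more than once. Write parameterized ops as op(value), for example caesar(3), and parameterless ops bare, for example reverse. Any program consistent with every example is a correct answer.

drop_vowels | reverse

Check, running the answer program on each example:
  "uklkvxg" -> "klkvxg" -> "gxvklk"
  "xstwk" -> "xstwk" -> "kwtsx"
  "fmnzxc" -> "fmnzxc" -> "cxznmf"
  "wmf" -> "wmf" -> "fmw"
  "fespgkobdpbd" -> "fspgkbdpbd" -> "dbpdbkgpsf"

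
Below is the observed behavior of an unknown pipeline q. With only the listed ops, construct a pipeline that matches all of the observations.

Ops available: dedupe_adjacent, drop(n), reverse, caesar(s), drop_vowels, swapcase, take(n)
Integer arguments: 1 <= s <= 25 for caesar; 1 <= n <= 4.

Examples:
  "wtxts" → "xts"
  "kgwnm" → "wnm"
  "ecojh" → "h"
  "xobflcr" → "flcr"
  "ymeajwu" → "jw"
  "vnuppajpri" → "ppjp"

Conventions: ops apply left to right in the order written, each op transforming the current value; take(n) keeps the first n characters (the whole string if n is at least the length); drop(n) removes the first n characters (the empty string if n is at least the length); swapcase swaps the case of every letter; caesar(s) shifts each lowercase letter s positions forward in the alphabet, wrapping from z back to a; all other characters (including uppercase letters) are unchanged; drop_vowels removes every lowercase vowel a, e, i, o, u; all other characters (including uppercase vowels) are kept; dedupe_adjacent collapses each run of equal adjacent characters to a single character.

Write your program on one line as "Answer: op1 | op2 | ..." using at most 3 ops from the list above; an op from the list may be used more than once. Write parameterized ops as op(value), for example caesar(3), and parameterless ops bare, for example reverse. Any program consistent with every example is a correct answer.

drop_vowels | drop(2) | take(4)

Check, running the answer program on each example:
  "wtxts" -> "wtxts" -> "xts" -> "xts"
  "kgwnm" -> "kgwnm" -> "wnm" -> "wnm"
  "ecojh" -> "cjh" -> "h" -> "h"
  "xobflcr" -> "xbflcr" -> "flcr" -> "flcr"
  "ymeajwu" -> "ymjw" -> "jw" -> "jw"
  "vnuppajpri" -> "vnppjpr" -> "ppjpr" -> "ppjp"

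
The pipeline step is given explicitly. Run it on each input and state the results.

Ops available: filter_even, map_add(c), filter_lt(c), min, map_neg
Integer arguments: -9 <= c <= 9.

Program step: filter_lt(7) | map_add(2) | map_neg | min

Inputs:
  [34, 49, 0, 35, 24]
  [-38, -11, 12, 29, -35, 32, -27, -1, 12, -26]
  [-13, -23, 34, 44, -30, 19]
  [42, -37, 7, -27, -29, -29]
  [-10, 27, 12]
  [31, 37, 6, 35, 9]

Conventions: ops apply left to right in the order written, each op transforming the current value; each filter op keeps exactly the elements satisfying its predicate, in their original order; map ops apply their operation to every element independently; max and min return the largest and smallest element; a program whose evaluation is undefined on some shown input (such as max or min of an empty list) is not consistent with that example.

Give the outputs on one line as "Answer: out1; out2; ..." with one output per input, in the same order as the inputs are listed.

Execution, op by op:
  [34, 49, 0, 35, 24] -> [0] -> [2] -> [-2] -> -2
  [-38, -11, 12, 29, -35, 32, -27, -1, 12, -26] -> [-38, -11, -35, -27, -1, -26] -> [-36, -9, -33, -25, 1, -24] -> [36, 9, 33, 25, -1, 24] -> -1
  [-13, -23, 34, 44, -30, 19] -> [-13, -23, -30] -> [-11, -21, -28] -> [11, 21, 28] -> 11
  [42, -37, 7, -27, -29, -29] -> [-37, -27, -29, -29] -> [-35, -25, -27, -27] -> [35, 25, 27, 27] -> 25
  [-10, 27, 12] -> [-10] -> [-8] -> [8] -> 8
  [31, 37, 6, 35, 9] -> [6] -> [8] -> [-8] -> -8

-2; -1; 11; 25; 8; -8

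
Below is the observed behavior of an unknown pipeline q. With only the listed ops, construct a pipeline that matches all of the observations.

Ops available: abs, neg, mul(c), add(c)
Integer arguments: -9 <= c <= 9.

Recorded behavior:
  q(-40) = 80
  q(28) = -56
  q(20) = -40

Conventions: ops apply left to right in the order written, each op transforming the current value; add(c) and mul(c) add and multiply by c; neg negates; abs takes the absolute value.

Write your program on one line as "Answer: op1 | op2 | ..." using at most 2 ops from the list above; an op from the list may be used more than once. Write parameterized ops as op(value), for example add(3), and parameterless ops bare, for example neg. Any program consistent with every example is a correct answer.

neg | mul(2)

Check, running the answer program on each example:
  -40 -> 40 -> 80
  28 -> -28 -> -56
  20 -> -20 -> -40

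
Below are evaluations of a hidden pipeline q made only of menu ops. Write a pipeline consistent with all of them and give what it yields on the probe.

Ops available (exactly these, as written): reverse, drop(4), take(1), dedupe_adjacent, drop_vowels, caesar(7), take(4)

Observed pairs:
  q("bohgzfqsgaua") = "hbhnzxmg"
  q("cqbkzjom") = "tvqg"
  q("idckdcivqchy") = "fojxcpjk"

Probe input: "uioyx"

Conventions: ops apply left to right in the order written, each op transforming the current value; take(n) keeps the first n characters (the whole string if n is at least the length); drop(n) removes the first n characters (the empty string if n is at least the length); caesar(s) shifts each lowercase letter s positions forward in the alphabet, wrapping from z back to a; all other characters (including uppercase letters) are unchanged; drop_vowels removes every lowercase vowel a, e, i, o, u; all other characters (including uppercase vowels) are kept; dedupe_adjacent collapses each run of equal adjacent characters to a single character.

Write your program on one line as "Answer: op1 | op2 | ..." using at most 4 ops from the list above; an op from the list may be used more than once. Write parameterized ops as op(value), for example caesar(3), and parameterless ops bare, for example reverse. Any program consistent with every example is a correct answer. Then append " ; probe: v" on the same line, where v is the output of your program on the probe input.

caesar(7) | drop(4) | reverse ; probe: "e"

Check, running the answer program on each example:
  "bohgzfqsgaua" -> "ivongmxznhbh" -> "gmxznhbh" -> "hbhnzxmg"
  "cqbkzjom" -> "jxirgqvt" -> "gqvt" -> "tvqg"
  "idckdcivqchy" -> "pkjrkjpcxjof" -> "kjpcxjof" -> "fojxcpjk"
  probe: "uioyx" -> "bpvfe" -> "e" -> "e"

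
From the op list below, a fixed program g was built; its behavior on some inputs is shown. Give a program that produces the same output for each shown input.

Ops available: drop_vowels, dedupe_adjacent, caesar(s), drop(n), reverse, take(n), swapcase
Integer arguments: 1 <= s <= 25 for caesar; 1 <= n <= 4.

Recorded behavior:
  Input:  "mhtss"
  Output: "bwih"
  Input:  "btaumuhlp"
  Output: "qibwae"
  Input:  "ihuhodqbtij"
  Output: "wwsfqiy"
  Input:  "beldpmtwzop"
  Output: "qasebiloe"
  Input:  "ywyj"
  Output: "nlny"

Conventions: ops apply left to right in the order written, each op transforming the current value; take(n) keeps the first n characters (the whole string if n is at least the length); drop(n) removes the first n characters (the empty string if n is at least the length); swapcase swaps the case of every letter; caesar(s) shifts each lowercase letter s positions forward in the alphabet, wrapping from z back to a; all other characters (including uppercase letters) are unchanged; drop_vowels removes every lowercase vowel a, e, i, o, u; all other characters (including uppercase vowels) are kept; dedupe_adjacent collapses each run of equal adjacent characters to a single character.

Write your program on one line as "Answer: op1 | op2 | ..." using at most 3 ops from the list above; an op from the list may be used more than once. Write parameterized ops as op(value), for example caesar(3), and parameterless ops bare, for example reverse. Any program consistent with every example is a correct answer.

dedupe_adjacent | drop_vowels | caesar(15)

Check, running the answer program on each example:
  "mhtss" -> "mhts" -> "mhts" -> "bwih"
  "btaumuhlp" -> "btaumuhlp" -> "btmhlp" -> "qibwae"
  "ihuhodqbtij" -> "ihuhodqbtij" -> "hhdqbtj" -> "wwsfqiy"
  "beldpmtwzop" -> "beldpmtwzop" -> "bldpmtwzp" -> "qasebiloe"
  "ywyj" -> "ywyj" -> "ywyj" -> "nlny"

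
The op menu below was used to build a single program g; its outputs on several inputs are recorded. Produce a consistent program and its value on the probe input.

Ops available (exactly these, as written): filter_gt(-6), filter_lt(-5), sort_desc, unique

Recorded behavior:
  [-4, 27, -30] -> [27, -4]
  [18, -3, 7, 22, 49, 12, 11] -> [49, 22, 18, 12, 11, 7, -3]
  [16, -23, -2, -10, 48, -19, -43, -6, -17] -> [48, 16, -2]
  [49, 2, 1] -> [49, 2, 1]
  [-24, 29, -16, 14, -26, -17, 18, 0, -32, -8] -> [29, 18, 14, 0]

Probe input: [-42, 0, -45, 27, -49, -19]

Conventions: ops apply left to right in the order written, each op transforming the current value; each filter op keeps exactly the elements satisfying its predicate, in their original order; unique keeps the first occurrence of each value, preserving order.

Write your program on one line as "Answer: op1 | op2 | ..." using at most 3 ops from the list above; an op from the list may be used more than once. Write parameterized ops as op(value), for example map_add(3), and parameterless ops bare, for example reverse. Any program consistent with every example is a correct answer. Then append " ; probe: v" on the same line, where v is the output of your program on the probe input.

sort_desc | filter_gt(-6) ; probe: [27, 0]

Check, running the answer program on each example:
  [-4, 27, -30] -> [27, -4, -30] -> [27, -4]
  [18, -3, 7, 22, 49, 12, 11] -> [49, 22, 18, 12, 11, 7, -3] -> [49, 22, 18, 12, 11, 7, -3]
  [16, -23, -2, -10, 48, -19, -43, -6, -17] -> [48, 16, -2, -6, -10, -17, -19, -23, -43] -> [48, 16, -2]
  [49, 2, 1] -> [49, 2, 1] -> [49, 2, 1]
  [-24, 29, -16, 14, -26, -17, 18, 0, -32, -8] -> [29, 18, 14, 0, -8, -16, -17, -24, -26, -32] -> [29, 18, 14, 0]
  probe: [-42, 0, -45, 27, -49, -19] -> [27, 0, -19, -42, -45, -49] -> [27, 0]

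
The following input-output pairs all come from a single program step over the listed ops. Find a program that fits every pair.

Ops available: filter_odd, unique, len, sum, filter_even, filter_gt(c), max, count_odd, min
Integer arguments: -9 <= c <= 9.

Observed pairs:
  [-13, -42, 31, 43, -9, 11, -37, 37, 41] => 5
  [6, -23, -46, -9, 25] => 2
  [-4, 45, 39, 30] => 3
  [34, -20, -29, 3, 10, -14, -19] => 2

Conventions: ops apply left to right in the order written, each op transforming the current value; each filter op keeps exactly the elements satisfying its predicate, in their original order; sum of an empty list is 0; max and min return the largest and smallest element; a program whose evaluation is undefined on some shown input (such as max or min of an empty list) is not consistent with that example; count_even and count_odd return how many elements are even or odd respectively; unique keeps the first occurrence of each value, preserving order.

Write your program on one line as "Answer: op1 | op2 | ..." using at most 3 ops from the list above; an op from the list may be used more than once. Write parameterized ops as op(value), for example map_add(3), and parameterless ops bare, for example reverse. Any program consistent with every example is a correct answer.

filter_gt(4) | len

Check, running the answer program on each example:
  [-13, -42, 31, 43, -9, 11, -37, 37, 41] -> [31, 43, 11, 37, 41] -> 5
  [6, -23, -46, -9, 25] -> [6, 25] -> 2
  [-4, 45, 39, 30] -> [45, 39, 30] -> 3
  [34, -20, -29, 3, 10, -14, -19] -> [34, 10] -> 2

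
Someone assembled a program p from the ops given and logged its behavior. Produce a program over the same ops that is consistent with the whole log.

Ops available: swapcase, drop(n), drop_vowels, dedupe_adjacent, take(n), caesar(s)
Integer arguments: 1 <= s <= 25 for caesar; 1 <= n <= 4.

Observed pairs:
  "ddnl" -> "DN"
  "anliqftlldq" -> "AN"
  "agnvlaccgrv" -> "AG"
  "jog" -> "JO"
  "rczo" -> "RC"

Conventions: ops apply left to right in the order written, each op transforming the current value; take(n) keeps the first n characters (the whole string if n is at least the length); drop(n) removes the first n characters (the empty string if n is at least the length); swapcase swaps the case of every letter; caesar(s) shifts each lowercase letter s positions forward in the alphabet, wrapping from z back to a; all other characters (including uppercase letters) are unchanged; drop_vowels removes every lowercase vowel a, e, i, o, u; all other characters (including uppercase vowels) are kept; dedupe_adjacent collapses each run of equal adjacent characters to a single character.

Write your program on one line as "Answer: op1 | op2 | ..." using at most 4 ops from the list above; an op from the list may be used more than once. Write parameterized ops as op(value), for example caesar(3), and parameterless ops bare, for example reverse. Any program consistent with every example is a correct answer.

take(3) | swapcase | dedupe_adjacent | take(2)

Check, running the answer program on each example:
  "ddnl" -> "ddn" -> "DDN" -> "DN" -> "DN"
  "anliqftlldq" -> "anl" -> "ANL" -> "ANL" -> "AN"
  "agnvlaccgrv" -> "agn" -> "AGN" -> "AGN" -> "AG"
  "jog" -> "jog" -> "JOG" -> "JOG" -> "JO"
  "rczo" -> "rcz" -> "RCZ" -> "RCZ" -> "RC"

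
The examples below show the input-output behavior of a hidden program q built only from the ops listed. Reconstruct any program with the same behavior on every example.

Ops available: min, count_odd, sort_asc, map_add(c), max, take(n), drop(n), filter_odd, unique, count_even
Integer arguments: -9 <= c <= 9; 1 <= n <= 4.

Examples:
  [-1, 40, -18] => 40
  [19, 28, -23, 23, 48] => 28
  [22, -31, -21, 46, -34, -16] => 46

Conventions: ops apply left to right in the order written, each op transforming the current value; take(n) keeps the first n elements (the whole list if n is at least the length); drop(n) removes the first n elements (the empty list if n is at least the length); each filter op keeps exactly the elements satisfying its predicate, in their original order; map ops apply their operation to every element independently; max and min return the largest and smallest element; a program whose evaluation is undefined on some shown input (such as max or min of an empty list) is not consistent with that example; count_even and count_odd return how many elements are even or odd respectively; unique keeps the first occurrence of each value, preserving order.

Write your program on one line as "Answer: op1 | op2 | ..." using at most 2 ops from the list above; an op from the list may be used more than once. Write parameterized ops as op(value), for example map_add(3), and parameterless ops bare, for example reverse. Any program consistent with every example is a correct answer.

take(4) | max

Check, running the answer program on each example:
  [-1, 40, -18] -> [-1, 40, -18] -> 40
  [19, 28, -23, 23, 48] -> [19, 28, -23, 23] -> 28
  [22, -31, -21, 46, -34, -16] -> [22, -31, -21, 46] -> 46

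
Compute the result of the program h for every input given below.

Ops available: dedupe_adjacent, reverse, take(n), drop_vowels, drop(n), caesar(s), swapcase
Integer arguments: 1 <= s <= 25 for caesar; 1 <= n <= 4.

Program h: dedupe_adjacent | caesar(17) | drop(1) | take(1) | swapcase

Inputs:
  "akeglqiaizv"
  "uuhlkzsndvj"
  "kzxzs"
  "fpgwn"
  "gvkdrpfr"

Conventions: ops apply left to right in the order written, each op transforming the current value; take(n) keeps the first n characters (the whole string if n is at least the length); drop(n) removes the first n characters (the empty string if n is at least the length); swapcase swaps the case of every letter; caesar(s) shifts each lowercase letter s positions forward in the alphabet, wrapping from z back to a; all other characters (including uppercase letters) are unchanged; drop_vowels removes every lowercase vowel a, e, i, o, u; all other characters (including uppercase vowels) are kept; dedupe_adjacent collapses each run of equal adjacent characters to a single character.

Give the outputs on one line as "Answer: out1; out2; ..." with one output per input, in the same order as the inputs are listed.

"B"; "Y"; "Q"; "G"; "M"

Execution, op by op:
  "akeglqiaizv" -> "akeglqiaizv" -> "rbvxchzrzqm" -> "bvxchzrzqm" -> "b" -> "B"
  "uuhlkzsndvj" -> "uhlkzsndvj" -> "lycbqjeuma" -> "ycbqjeuma" -> "y" -> "Y"
  "kzxzs" -> "kzxzs" -> "bqoqj" -> "qoqj" -> "q" -> "Q"
  "fpgwn" -> "fpgwn" -> "wgxne" -> "gxne" -> "g" -> "G"
  "gvkdrpfr" -> "gvkdrpfr" -> "xmbuigwi" -> "mbuigwi" -> "m" -> "M"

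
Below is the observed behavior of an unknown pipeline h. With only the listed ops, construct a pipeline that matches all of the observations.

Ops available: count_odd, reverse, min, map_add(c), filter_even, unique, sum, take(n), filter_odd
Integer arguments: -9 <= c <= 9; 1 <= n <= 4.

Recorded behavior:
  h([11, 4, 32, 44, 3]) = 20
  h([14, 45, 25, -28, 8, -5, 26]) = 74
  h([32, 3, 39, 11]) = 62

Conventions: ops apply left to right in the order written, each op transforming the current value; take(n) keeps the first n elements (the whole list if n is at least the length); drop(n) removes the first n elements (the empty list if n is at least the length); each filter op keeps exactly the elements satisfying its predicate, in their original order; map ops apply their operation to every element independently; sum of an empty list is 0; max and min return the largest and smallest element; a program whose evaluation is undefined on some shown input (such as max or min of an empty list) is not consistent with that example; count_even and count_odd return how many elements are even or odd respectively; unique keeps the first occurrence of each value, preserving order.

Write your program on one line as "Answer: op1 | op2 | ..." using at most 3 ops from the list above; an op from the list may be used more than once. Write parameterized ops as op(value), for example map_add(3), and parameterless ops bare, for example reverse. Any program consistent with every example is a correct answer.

map_add(3) | filter_even | sum

Check, running the answer program on each example:
  [11, 4, 32, 44, 3] -> [14, 7, 35, 47, 6] -> [14, 6] -> 20
  [14, 45, 25, -28, 8, -5, 26] -> [17, 48, 28, -25, 11, -2, 29] -> [48, 28, -2] -> 74
  [32, 3, 39, 11] -> [35, 6, 42, 14] -> [6, 42, 14] -> 62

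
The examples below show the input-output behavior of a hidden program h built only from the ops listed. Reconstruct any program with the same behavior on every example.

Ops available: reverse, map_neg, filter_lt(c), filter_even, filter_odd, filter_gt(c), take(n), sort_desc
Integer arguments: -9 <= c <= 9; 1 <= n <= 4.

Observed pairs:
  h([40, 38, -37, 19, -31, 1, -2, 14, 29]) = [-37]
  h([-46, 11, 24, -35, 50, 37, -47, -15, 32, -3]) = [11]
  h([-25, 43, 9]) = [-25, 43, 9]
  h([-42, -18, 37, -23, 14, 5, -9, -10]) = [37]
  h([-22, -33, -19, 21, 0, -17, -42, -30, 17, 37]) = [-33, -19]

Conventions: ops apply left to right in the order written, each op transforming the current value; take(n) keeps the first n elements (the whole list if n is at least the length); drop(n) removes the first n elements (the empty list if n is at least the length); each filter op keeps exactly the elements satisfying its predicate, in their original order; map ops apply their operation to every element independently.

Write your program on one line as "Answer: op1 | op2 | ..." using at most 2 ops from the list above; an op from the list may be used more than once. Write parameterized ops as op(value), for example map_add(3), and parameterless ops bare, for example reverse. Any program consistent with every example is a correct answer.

take(3) | filter_odd

Check, running the answer program on each example:
  [40, 38, -37, 19, -31, 1, -2, 14, 29] -> [40, 38, -37] -> [-37]
  [-46, 11, 24, -35, 50, 37, -47, -15, 32, -3] -> [-46, 11, 24] -> [11]
  [-25, 43, 9] -> [-25, 43, 9] -> [-25, 43, 9]
  [-42, -18, 37, -23, 14, 5, -9, -10] -> [-42, -18, 37] -> [37]
  [-22, -33, -19, 21, 0, -17, -42, -30, 17, 37] -> [-22, -33, -19] -> [-33, -19]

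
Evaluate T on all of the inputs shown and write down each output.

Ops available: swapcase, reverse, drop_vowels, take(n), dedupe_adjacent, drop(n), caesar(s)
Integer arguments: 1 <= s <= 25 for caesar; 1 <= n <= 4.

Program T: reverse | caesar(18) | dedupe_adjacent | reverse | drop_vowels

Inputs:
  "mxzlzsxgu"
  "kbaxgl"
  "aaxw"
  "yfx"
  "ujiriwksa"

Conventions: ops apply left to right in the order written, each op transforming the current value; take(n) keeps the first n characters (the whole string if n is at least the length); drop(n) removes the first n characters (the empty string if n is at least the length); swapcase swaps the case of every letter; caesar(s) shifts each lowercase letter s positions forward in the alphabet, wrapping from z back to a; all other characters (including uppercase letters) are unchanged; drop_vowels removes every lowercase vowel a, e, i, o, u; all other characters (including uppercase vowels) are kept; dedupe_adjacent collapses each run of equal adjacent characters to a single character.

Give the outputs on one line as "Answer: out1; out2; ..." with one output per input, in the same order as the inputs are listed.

Execution, op by op:
  "mxzlzsxgu" -> "ugxszlzxm" -> "mypkrdrpe" -> "mypkrdrpe" -> "eprdrkpym" -> "prdrkpym"
  "kbaxgl" -> "lgxabk" -> "dypstc" -> "dypstc" -> "ctspyd" -> "ctspyd"
  "aaxw" -> "wxaa" -> "opss" -> "ops" -> "spo" -> "sp"
  "yfx" -> "xfy" -> "pxq" -> "pxq" -> "qxp" -> "qxp"
  "ujiriwksa" -> "askwiriju" -> "skcoajabm" -> "skcoajabm" -> "mbajaocks" -> "mbjcks"

"prdrkpym"; "ctspyd"; "sp"; "qxp"; "mbjcks"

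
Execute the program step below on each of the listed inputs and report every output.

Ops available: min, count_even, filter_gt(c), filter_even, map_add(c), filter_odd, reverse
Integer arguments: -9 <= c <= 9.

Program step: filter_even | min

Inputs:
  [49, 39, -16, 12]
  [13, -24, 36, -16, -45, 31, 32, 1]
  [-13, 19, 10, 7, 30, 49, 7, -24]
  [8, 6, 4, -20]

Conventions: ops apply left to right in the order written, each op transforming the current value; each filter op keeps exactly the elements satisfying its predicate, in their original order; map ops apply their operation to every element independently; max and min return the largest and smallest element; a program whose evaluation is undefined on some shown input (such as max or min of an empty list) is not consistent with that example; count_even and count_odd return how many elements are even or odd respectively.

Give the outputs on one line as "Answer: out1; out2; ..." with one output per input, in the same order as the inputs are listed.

-16; -24; -24; -20

Execution, op by op:
  [49, 39, -16, 12] -> [-16, 12] -> -16
  [13, -24, 36, -16, -45, 31, 32, 1] -> [-24, 36, -16, 32] -> -24
  [-13, 19, 10, 7, 30, 49, 7, -24] -> [10, 30, -24] -> -24
  [8, 6, 4, -20] -> [8, 6, 4, -20] -> -20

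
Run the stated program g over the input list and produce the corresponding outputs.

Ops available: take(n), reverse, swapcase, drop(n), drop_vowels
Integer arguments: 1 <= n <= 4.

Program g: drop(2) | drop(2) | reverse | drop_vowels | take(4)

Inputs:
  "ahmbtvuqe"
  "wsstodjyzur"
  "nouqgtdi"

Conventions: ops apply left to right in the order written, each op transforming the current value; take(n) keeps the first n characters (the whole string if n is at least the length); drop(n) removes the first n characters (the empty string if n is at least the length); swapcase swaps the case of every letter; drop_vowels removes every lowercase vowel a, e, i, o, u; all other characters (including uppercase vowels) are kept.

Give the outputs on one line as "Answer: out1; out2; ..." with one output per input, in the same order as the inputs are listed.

Execution, op by op:
  "ahmbtvuqe" -> "mbtvuqe" -> "tvuqe" -> "equvt" -> "qvt" -> "qvt"
  "wsstodjyzur" -> "stodjyzur" -> "odjyzur" -> "ruzyjdo" -> "rzyjd" -> "rzyj"
  "nouqgtdi" -> "uqgtdi" -> "gtdi" -> "idtg" -> "dtg" -> "dtg"

"qvt"; "rzyj"; "dtg"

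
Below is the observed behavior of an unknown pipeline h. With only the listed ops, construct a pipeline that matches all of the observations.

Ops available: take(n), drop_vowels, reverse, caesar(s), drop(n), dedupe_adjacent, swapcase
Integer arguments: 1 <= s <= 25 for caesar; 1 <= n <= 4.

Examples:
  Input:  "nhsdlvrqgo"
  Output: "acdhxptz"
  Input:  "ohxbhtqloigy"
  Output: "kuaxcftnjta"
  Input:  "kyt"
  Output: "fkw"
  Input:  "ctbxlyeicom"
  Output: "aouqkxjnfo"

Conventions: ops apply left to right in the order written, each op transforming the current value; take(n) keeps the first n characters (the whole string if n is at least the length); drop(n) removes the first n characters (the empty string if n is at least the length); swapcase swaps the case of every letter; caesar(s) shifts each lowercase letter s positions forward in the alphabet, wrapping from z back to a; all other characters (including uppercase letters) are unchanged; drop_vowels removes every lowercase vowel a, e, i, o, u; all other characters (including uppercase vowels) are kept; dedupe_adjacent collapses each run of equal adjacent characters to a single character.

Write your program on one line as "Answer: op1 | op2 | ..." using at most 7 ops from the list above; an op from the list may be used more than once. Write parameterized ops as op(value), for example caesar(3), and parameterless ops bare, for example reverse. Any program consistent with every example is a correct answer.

caesar(8) | drop_vowels | reverse | caesar(20) | caesar(21) | caesar(15)

Check, running the answer program on each example:
  "nhsdlvrqgo" -> "vpaltdzyow" -> "vpltdzyw" -> "wyzdtlpv" -> "qstxnfjp" -> "lnosiaek" -> "acdhxptz"
  "ohxbhtqloigy" -> "wpfjpbytwqog" -> "wpfjpbytwqg" -> "gqwtybpjfpw" -> "akqnsvjdzjq" -> "vflinqeyuel" -> "kuaxcftnjta"
  "kyt" -> "sgb" -> "sgb" -> "bgs" -> "vam" -> "qvh" -> "fkw"
  "ctbxlyeicom" -> "kbjftgmqkwu" -> "kbjftgmqkw" -> "wkqmgtfjbk" -> "qekganzdve" -> "lzfbviuyqz" -> "aouqkxjnfo"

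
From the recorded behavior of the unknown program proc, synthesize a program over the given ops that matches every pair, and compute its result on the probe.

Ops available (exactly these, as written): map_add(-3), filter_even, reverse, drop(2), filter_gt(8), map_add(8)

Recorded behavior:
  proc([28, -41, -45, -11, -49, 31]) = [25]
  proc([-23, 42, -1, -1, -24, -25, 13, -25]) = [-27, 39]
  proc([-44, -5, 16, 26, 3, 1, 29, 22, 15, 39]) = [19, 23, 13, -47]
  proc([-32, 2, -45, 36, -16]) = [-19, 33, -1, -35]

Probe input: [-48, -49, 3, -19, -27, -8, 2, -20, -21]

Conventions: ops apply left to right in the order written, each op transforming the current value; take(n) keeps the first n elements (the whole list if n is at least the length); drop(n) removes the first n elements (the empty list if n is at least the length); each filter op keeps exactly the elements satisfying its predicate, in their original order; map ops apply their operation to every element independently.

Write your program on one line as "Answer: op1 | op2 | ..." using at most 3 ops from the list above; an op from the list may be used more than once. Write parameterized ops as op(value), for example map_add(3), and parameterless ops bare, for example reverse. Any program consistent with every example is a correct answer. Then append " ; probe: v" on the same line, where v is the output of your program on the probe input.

filter_even | map_add(-3) | reverse ; probe: [-23, -1, -11, -51]

Check, running the answer program on each example:
  [28, -41, -45, -11, -49, 31] -> [28] -> [25] -> [25]
  [-23, 42, -1, -1, -24, -25, 13, -25] -> [42, -24] -> [39, -27] -> [-27, 39]
  [-44, -5, 16, 26, 3, 1, 29, 22, 15, 39] -> [-44, 16, 26, 22] -> [-47, 13, 23, 19] -> [19, 23, 13, -47]
  [-32, 2, -45, 36, -16] -> [-32, 2, 36, -16] -> [-35, -1, 33, -19] -> [-19, 33, -1, -35]
  probe: [-48, -49, 3, -19, -27, -8, 2, -20, -21] -> [-48, -8, 2, -20] -> [-51, -11, -1, -23] -> [-23, -1, -11, -51]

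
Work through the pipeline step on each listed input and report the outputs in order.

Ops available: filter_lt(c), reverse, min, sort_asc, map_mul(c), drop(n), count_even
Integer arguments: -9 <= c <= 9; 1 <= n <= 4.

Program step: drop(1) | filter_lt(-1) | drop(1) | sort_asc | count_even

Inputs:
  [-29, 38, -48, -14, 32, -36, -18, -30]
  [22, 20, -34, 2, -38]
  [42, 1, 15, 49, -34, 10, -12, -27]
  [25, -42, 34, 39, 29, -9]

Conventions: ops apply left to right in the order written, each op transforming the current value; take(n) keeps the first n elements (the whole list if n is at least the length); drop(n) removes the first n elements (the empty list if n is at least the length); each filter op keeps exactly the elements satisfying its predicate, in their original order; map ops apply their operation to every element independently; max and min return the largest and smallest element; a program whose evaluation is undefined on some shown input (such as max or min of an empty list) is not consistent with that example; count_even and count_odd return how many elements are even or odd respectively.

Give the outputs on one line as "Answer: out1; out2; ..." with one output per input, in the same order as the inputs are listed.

Execution, op by op:
  [-29, 38, -48, -14, 32, -36, -18, -30] -> [38, -48, -14, 32, -36, -18, -30] -> [-48, -14, -36, -18, -30] -> [-14, -36, -18, -30] -> [-36, -30, -18, -14] -> 4
  [22, 20, -34, 2, -38] -> [20, -34, 2, -38] -> [-34, -38] -> [-38] -> [-38] -> 1
  [42, 1, 15, 49, -34, 10, -12, -27] -> [1, 15, 49, -34, 10, -12, -27] -> [-34, -12, -27] -> [-12, -27] -> [-27, -12] -> 1
  [25, -42, 34, 39, 29, -9] -> [-42, 34, 39, 29, -9] -> [-42, -9] -> [-9] -> [-9] -> 0

4; 1; 1; 0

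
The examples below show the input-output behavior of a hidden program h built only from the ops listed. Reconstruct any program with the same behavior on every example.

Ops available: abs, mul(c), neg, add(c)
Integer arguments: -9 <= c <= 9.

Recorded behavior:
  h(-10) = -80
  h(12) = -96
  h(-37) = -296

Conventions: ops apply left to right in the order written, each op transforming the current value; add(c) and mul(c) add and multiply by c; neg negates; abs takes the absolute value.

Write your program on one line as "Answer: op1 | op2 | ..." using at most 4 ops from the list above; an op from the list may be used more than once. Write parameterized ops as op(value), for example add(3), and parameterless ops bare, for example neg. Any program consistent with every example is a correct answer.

neg | abs | mul(8) | neg

Check, running the answer program on each example:
  -10 -> 10 -> 10 -> 80 -> -80
  12 -> -12 -> 12 -> 96 -> -96
  -37 -> 37 -> 37 -> 296 -> -296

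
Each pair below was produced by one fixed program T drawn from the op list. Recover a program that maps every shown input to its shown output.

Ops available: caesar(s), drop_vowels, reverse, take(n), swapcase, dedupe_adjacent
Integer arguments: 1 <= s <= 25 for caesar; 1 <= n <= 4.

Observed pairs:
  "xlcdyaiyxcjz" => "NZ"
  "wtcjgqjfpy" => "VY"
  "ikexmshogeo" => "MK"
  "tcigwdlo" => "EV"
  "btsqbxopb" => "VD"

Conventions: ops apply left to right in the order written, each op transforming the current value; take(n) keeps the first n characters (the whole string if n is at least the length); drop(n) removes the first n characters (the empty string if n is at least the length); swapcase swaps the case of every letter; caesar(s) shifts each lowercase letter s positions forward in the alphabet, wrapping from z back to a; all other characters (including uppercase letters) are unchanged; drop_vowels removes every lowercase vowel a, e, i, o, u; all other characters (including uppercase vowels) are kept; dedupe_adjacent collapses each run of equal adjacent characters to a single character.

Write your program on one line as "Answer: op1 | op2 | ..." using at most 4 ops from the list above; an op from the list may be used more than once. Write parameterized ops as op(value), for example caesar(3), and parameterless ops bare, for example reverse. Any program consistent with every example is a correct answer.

take(2) | reverse | caesar(2) | swapcase

Check, running the answer program on each example:
  "xlcdyaiyxcjz" -> "xl" -> "lx" -> "nz" -> "NZ"
  "wtcjgqjfpy" -> "wt" -> "tw" -> "vy" -> "VY"
  "ikexmshogeo" -> "ik" -> "ki" -> "mk" -> "MK"
  "tcigwdlo" -> "tc" -> "ct" -> "ev" -> "EV"
  "btsqbxopb" -> "bt" -> "tb" -> "vd" -> "VD"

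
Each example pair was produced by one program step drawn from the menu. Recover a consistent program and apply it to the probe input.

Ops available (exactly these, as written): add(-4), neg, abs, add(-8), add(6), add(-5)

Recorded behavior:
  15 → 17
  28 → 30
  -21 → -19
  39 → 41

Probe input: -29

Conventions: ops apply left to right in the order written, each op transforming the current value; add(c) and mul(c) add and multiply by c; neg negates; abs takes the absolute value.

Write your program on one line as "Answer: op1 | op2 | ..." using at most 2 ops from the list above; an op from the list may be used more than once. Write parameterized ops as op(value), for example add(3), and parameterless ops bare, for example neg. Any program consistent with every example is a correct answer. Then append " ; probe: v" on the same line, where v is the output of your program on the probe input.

add(6) | add(-4) ; probe: -27

Check, running the answer program on each example:
  15 -> 21 -> 17
  28 -> 34 -> 30
  -21 -> -15 -> -19
  39 -> 45 -> 41
  probe: -29 -> -23 -> -27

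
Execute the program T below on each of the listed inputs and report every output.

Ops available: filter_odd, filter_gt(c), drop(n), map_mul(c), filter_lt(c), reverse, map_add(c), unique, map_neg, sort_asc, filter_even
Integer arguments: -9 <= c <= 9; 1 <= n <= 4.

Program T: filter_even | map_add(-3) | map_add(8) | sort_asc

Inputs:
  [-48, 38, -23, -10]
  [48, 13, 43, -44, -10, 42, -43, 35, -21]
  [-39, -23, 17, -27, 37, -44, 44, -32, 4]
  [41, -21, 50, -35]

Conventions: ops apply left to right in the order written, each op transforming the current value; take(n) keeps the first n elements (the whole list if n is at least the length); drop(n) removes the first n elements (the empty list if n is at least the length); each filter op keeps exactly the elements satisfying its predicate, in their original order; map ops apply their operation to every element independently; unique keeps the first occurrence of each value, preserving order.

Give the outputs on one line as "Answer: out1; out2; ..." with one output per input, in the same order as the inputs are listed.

[-43, -5, 43]; [-39, -5, 47, 53]; [-39, -27, 9, 49]; [55]

Execution, op by op:
  [-48, 38, -23, -10] -> [-48, 38, -10] -> [-51, 35, -13] -> [-43, 43, -5] -> [-43, -5, 43]
  [48, 13, 43, -44, -10, 42, -43, 35, -21] -> [48, -44, -10, 42] -> [45, -47, -13, 39] -> [53, -39, -5, 47] -> [-39, -5, 47, 53]
  [-39, -23, 17, -27, 37, -44, 44, -32, 4] -> [-44, 44, -32, 4] -> [-47, 41, -35, 1] -> [-39, 49, -27, 9] -> [-39, -27, 9, 49]
  [41, -21, 50, -35] -> [50] -> [47] -> [55] -> [55]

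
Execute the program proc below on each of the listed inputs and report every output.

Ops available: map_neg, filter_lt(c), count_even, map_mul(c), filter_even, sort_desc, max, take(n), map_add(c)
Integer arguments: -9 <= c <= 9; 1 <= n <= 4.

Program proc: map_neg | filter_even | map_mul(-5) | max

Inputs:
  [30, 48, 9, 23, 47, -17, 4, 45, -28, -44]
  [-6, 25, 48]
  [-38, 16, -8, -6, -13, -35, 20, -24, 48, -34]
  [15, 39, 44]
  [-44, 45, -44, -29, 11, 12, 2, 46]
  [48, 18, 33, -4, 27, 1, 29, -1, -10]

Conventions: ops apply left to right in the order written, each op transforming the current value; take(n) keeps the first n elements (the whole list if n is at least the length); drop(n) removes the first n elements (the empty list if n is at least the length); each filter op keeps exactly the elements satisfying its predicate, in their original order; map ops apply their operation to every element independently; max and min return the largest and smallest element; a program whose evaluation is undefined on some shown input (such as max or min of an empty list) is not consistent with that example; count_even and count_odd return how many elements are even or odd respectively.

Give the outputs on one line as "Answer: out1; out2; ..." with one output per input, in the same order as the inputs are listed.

Execution, op by op:
  [30, 48, 9, 23, 47, -17, 4, 45, -28, -44] -> [-30, -48, -9, -23, -47, 17, -4, -45, 28, 44] -> [-30, -48, -4, 28, 44] -> [150, 240, 20, -140, -220] -> 240
  [-6, 25, 48] -> [6, -25, -48] -> [6, -48] -> [-30, 240] -> 240
  [-38, 16, -8, -6, -13, -35, 20, -24, 48, -34] -> [38, -16, 8, 6, 13, 35, -20, 24, -48, 34] -> [38, -16, 8, 6, -20, 24, -48, 34] -> [-190, 80, -40, -30, 100, -120, 240, -170] -> 240
  [15, 39, 44] -> [-15, -39, -44] -> [-44] -> [220] -> 220
  [-44, 45, -44, -29, 11, 12, 2, 46] -> [44, -45, 44, 29, -11, -12, -2, -46] -> [44, 44, -12, -2, -46] -> [-220, -220, 60, 10, 230] -> 230
  [48, 18, 33, -4, 27, 1, 29, -1, -10] -> [-48, -18, -33, 4, -27, -1, -29, 1, 10] -> [-48, -18, 4, 10] -> [240, 90, -20, -50] -> 240

240; 240; 240; 220; 230; 240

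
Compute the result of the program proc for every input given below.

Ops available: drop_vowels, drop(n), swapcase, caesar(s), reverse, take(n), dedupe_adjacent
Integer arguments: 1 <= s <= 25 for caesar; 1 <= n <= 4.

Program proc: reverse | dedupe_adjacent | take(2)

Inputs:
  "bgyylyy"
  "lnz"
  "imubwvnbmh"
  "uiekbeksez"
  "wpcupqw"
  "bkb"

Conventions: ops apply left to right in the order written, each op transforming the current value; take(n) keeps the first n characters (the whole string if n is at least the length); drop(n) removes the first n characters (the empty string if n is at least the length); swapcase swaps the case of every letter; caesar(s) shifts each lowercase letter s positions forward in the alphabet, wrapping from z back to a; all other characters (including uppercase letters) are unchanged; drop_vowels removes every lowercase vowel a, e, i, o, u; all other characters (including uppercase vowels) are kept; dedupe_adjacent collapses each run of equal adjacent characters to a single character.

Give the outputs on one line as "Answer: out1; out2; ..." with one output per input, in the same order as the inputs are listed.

"yl"; "zn"; "hm"; "ze"; "wq"; "bk"

Execution, op by op:
  "bgyylyy" -> "yylyygb" -> "ylygb" -> "yl"
  "lnz" -> "znl" -> "znl" -> "zn"
  "imubwvnbmh" -> "hmbnvwbumi" -> "hmbnvwbumi" -> "hm"
  "uiekbeksez" -> "zeskebkeiu" -> "zeskebkeiu" -> "ze"
  "wpcupqw" -> "wqpucpw" -> "wqpucpw" -> "wq"
  "bkb" -> "bkb" -> "bkb" -> "bk"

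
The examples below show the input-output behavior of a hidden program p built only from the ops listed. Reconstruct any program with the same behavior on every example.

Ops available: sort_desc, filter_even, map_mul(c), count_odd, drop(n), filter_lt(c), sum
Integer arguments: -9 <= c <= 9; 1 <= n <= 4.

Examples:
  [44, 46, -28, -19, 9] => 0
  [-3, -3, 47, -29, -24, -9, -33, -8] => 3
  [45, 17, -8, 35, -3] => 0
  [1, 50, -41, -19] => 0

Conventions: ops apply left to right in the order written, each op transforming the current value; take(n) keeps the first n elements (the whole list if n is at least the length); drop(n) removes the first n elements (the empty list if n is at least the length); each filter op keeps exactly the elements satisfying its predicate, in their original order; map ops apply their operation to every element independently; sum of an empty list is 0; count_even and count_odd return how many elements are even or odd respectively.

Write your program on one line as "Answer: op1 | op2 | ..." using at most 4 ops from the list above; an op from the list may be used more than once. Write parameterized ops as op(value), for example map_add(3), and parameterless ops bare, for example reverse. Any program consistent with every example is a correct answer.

sort_desc | drop(4) | count_odd

Check, running the answer program on each example:
  [44, 46, -28, -19, 9] -> [46, 44, 9, -19, -28] -> [-28] -> 0
  [-3, -3, 47, -29, -24, -9, -33, -8] -> [47, -3, -3, -8, -9, -24, -29, -33] -> [-9, -24, -29, -33] -> 3
  [45, 17, -8, 35, -3] -> [45, 35, 17, -3, -8] -> [-8] -> 0
  [1, 50, -41, -19] -> [50, 1, -19, -41] -> [] -> 0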